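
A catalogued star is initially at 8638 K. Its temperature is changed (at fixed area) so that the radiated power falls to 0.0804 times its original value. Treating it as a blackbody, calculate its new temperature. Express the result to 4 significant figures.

P ∝ T⁴, so T₂/T₁ = (P₂/P₁)^(1/4) = (0.0804)^(1/4) = 0.532493.
T₂ = 8638 × 0.532493 = 4600 K.

T₂ ≈ 4600 K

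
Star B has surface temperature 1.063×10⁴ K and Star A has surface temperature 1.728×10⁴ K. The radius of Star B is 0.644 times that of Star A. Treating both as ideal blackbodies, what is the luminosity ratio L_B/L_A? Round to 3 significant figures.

L_B/L_A ≈ 0.0594

L ∝ R²T⁴, so L_B/L_A = (R_B/R_A)²(T_B/T_A)⁴ = (0.644)² × (1.063×10⁴/1.728×10⁴)⁴ = 0.414736 × 0.143205 = 0.0594.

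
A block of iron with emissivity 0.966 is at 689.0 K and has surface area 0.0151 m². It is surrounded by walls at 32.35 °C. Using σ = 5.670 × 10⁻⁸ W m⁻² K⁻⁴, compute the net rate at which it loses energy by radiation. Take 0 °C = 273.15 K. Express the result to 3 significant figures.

Net loss ≈ 179 W

Surroundings: T = 32.35 °C + 273.15 = 305.50 K.
Area A = 0.0151 m².
Net radiated power P_net = εσA(T⁴ − T₀⁴) = 0.966×5.670×10⁻⁸×0.0151×(689.0⁴ − 305.50⁴).
T⁴ − T₀⁴ = 2.25360×10¹¹ − 8.71054×10⁹ = 2.16649×10¹¹ K⁴, so P_net = 179 W.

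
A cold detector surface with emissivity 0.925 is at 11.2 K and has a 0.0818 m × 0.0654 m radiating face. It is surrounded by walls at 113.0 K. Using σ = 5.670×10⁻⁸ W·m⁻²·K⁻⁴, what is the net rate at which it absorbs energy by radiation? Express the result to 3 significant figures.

Net gain ≈ 0.0457 W

Area A = 0.0818 × 0.0654 = 5.34972×10⁻³ m².
Net radiated power P_net = εσA(T⁴ − T₀⁴) = 0.925×5.670×10⁻⁸×5.34972×10⁻³×(11.2⁴ − 113.0⁴).
T⁴ − T₀⁴ = 15735.2 − 1.63047×10⁸ = -1.63031×10⁸ K⁴, so P_net = -0.0457 W — negative, meaning a net gain of 0.0457 W.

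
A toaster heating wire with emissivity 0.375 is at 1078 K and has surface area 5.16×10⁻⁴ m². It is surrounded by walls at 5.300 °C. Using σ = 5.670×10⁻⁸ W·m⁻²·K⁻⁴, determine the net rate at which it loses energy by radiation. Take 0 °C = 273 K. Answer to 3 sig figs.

Surroundings: T = 5.300 °C + 273 = 278.300 K.
Area A = 5.16×10⁻⁴ m².
Net radiated power P_net = εσA(T⁴ − T₀⁴) = 0.375×5.670×10⁻⁸×5.16×10⁻⁴×(1078⁴ − 278.300⁴).
T⁴ − T₀⁴ = 1.35044×10¹² − 5.99864×10⁹ = 1.34444×10¹² K⁴, so P_net = 14.8 W.

Net loss ≈ 14.8 W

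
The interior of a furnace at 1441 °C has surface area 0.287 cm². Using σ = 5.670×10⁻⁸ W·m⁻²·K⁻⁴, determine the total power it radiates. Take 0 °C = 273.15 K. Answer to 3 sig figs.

P ≈ 14.0 W

T = 1441 °C + 273.15 = 1714.15 K.
Area A = 0.287 cm² = 2.87×10⁻⁵ m².
P = σAT⁴ = 5.670×10⁻⁸ × 2.87×10⁻⁵ × (1714.15)⁴ = 14.0 W.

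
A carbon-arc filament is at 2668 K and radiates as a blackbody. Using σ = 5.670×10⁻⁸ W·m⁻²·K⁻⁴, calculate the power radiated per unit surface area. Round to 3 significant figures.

I ≈ 2.87×10⁶ W/m²

Stefan–Boltzmann: I = σT⁴ = 5.670×10⁻⁸ × (2668)⁴ = 2.87×10⁶ W/m².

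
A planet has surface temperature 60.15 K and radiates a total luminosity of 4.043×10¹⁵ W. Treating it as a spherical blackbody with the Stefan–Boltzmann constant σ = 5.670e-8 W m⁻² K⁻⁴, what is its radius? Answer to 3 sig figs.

L = 4πR²σT⁴ ⇒ R = √(L/(4πσT⁴)).
σT⁴ = 0.742208 W/m², so R = √(4.043×10¹⁵/(4π×0.742208)) = 2.08×10⁷ m.

R ≈ 2.08×10⁷ m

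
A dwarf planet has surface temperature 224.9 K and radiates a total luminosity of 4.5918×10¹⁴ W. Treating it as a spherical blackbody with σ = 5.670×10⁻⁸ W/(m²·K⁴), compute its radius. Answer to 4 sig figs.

L = 4πR²σT⁴ ⇒ R = √(L/(4πσT⁴)).
σT⁴ = 145.058 W/m², so R = √(4.5918×10¹⁴/(4π×145.058)) = 5.019×10⁵ m.

R ≈ 5.019×10⁵ m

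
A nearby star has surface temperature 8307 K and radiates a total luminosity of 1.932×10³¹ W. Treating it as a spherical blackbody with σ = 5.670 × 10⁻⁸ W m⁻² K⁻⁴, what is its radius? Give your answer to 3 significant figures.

L = 4πR²σT⁴ ⇒ R = √(L/(4πσT⁴)).
σT⁴ = 2.69998×10⁸ W/m², so R = √(1.932×10³¹/(4π×2.69998×10⁸)) = 7.55×10¹⁰ m.

R ≈ 7.55×10¹⁰ m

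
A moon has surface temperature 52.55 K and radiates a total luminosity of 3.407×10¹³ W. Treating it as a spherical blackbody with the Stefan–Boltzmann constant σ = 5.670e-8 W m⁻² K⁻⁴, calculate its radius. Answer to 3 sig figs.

R ≈ 2.50×10⁶ m

L = 4πR²σT⁴ ⇒ R = √(L/(4πσT⁴)).
σT⁴ = 0.432388 W/m², so R = √(3.407×10¹³/(4π×0.432388)) = 2.50×10⁶ m.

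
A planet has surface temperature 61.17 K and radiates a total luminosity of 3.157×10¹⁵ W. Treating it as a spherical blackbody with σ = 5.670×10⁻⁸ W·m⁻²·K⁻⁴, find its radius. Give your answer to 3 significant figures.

R ≈ 1.78×10⁷ m

L = 4πR²σT⁴ ⇒ R = √(L/(4πσT⁴)).
σT⁴ = 0.793847 W/m², so R = √(3.157×10¹⁵/(4π×0.793847)) = 1.78×10⁷ m.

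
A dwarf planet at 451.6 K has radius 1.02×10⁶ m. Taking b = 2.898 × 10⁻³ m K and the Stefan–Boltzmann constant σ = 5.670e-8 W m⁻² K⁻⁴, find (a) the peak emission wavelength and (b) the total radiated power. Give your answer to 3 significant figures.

λ_max ≈ 6.42 μm; P ≈ 3.08×10¹⁶ W

(a) λ_max = b/T = 2.898×10⁻³/451.6 = 6.417×10⁻⁶ m = 6.42 μm.
Surface area A = 4πR² = 4π(1.02×10⁶ m)² = 1.30741×10¹³ m².
(b) P = σAT⁴ = 5.670×10⁻⁸×1.30741×10¹³×(451.6)⁴ = 3.08×10¹⁶ W.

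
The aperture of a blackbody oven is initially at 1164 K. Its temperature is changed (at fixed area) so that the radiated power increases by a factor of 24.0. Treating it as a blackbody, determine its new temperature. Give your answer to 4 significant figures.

P ∝ T⁴, so T₂/T₁ = (P₂/P₁)^(1/4) = (24.0)^(1/4) = 2.21336.
T₂ = 1164 × 2.21336 = 2576 K.

T₂ ≈ 2576 K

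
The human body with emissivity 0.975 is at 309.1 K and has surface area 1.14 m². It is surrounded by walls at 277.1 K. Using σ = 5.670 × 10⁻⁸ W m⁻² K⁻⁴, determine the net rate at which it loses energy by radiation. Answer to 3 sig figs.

Area A = 1.14 m².
Net radiated power P_net = εσA(T⁴ − T₀⁴) = 0.975×5.670×10⁻⁸×1.14×(309.1⁴ − 277.1⁴).
T⁴ − T₀⁴ = 9.12843×10⁹ − 5.89585×10⁹ = 3.23258×10⁹ K⁴, so P_net = 204 W.

Net loss ≈ 204 W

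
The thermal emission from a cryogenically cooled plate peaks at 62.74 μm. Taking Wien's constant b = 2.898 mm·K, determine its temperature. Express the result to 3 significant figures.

T ≈ 46.2 K

Wien's law gives T = b/λ_max = (2.898×10⁻³ m·K)/(6.274×10⁻⁵ m) = 46.2 K.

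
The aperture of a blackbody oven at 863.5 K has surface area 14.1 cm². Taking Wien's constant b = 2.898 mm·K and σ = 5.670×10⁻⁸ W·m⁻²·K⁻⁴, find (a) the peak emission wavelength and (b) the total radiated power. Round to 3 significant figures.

λ_max ≈ 3.36 μm; P ≈ 44.4 W

(a) λ_max = b/T = 2.898×10⁻³/863.5 = 3.356×10⁻⁶ m = 3.36 μm.
Area A = 14.1 cm² = 1.41×10⁻³ m².
(b) P = σAT⁴ = 5.670×10⁻⁸×1.41×10⁻³×(863.5)⁴ = 44.4 W.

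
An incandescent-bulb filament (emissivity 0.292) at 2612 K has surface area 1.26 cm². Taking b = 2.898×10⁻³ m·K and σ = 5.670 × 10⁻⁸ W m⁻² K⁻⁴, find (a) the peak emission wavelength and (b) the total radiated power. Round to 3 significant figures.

λ_max ≈ 1.11×10³ nm; P ≈ 97.1 W

(a) λ_max = b/T = 2.898×10⁻³/2612 = 1.109×10⁻⁶ m = 1.11×10³ nm.
Area A = 1.26 cm² = 1.26×10⁻⁴ m².
(b) P = εσAT⁴ = 0.292×5.670×10⁻⁸×1.26×10⁻⁴×(2612)⁴ = 97.1 W.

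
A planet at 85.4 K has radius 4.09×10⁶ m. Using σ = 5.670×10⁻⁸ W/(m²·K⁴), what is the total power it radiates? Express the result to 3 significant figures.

Surface area A = 4πR² = 4π(4.09×10⁶ m)² = 2.10212×10¹⁴ m².
P = σAT⁴ = 5.670×10⁻⁸ × 2.10212×10¹⁴ × (85.4)⁴ = 6.34×10¹⁴ W.

P ≈ 6.34×10¹⁴ W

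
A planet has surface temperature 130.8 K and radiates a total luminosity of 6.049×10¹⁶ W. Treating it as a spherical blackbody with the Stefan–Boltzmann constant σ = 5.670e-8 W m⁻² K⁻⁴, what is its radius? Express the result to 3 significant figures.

R ≈ 1.70×10⁷ m

L = 4πR²σT⁴ ⇒ R = √(L/(4πσT⁴)).
σT⁴ = 16.5964 W/m², so R = √(6.049×10¹⁶/(4π×16.5964)) = 1.70×10⁷ m.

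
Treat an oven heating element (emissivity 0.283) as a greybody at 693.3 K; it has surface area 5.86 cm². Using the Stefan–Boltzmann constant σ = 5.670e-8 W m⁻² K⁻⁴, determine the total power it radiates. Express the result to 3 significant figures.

P ≈ 2.17 W

Area A = 5.86 cm² = 5.86×10⁻⁴ m².
P = εσAT⁴ = 0.283 × 5.670×10⁻⁸ × 5.86×10⁻⁴ × (693.3)⁴ = 2.17 W.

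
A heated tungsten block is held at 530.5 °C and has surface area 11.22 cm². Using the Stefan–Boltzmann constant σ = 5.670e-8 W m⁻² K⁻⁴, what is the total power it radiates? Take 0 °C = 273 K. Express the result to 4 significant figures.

T = 530.5 °C + 273 = 803.5 K.
Area A = 11.22 cm² = 1.122×10⁻³ m².
P = σAT⁴ = 5.670×10⁻⁸ × 1.122×10⁻³ × (803.5)⁴ = 26.52 W.

P ≈ 26.52 W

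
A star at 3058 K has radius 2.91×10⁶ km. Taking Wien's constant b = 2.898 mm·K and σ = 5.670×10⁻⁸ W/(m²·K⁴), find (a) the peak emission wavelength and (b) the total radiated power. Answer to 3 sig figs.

(a) λ_max = b/T = 2.898×10⁻³/3058 = 9.477×10⁻⁷ m = 948 nm.
Surface area A = 4πR² = 4π(2.91×10⁹ m)² = 1.06413×10²⁰ m².
(b) P = σAT⁴ = 5.670×10⁻⁸×1.06413×10²⁰×(3058)⁴ = 5.28×10²⁶ W.

λ_max ≈ 948 nm; P ≈ 5.28×10²⁶ W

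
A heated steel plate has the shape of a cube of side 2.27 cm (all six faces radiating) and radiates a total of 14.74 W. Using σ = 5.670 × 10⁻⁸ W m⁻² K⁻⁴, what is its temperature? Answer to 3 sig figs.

T ≈ 538 K

Area A = 6s² = 6×(0.0227 m)² = 3.09174×10⁻³ m².
P = σAT⁴ ⇒ T = (P/(σA))^(1/4) = (14.74/(5.670×10⁻⁸×3.09174×10⁻³))^(1/4) = 538 K.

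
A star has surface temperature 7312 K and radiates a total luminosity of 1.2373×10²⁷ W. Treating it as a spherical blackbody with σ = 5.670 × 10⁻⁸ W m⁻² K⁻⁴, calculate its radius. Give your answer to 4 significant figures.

L = 4πR²σT⁴ ⇒ R = √(L/(4πσT⁴)).
σT⁴ = 1.62079×10⁸ W/m², so R = √(1.2373×10²⁷/(4π×1.62079×10⁸)) = 7.794×10⁸ m.

R ≈ 7.794×10⁸ m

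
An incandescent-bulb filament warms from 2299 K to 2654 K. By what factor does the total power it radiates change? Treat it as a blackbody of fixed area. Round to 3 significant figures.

P₂/P₁ ≈ 1.78

P ∝ T⁴, so P₂/P₁ = (T₂/T₁)⁴ = (2654/2299)⁴ = (1.15441)⁴ = 1.78.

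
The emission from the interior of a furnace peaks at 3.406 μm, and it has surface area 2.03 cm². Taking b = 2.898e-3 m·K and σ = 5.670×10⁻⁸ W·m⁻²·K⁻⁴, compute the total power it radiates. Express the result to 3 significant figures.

Wien's law: T = b/λ_max = 2.898×10⁻³/3.406×10⁻⁶ = 850.851 K.
Area A = 2.03 cm² = 2.03×10⁻⁴ m².
Then P = σAT⁴ = 5.670×10⁻⁸×2.03×10⁻⁴×(850.851)⁴ = 6.03 W.

P ≈ 6.03 W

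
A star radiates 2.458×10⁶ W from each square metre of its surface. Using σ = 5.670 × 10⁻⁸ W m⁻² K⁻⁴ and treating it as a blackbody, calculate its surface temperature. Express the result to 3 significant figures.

T ≈ 2.57×10³ K

I = σT⁴, so T = (I/σ)^(1/4) = (2.458×10⁶/(5.670×10⁻⁸))^(1/4) = 2.57×10³ K.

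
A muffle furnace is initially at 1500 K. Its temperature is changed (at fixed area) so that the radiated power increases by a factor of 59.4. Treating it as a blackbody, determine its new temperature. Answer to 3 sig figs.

T₂ ≈ 4.16×10³ K

P ∝ T⁴, so T₂/T₁ = (P₂/P₁)^(1/4) = (59.4)^(1/4) = 2.77617.
T₂ = 1500 × 2.77617 = 4.16×10³ K.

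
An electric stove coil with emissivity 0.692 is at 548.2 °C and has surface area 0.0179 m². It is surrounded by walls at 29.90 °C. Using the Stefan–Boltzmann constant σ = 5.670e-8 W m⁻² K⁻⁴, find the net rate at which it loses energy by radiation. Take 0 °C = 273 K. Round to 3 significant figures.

T = 548.2 °C + 273 = 821.2 K.
Surroundings: T = 29.90 °C + 273 = 302.90 K.
Area A = 0.0179 m².
Net radiated power P_net = εσA(T⁴ − T₀⁴) = 0.692×5.670×10⁻⁸×0.0179×(821.2⁴ − 302.90⁴).
T⁴ − T₀⁴ = 4.54774×10¹¹ − 8.41777×10⁹ = 4.46356×10¹¹ K⁴, so P_net = 313 W.

Net loss ≈ 313 W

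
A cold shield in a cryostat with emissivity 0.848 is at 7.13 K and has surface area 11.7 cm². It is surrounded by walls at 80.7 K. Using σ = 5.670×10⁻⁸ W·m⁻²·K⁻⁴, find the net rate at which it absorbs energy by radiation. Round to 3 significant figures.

Net gain ≈ 2.39×10⁻³ W

Area A = 11.7 cm² = 1.17×10⁻³ m².
Net radiated power P_net = εσA(T⁴ − T₀⁴) = 0.848×5.670×10⁻⁸×1.17×10⁻³×(7.13⁴ − 80.7⁴).
T⁴ − T₀⁴ = 2584.39 − 4.24125×10⁷ = -4.24099×10⁷ K⁴, so P_net = -2.39×10⁻³ W — negative, meaning a net gain of 2.39×10⁻³ W.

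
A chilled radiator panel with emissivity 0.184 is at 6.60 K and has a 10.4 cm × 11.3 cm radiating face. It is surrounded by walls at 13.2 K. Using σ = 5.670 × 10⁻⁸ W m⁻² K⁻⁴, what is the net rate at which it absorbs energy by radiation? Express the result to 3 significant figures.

Net gain ≈ 3.49×10⁻⁶ W

Area A = 0.104 × 0.113 = 0.011752 m².
Net radiated power P_net = εσA(T⁴ − T₀⁴) = 0.184×5.670×10⁻⁸×0.011752×(6.60⁴ − 13.2⁴).
T⁴ − T₀⁴ = 1897.47 − 30359.6 = -28462.1 K⁴, so P_net = -3.49×10⁻⁶ W — negative, meaning a net gain of 3.49×10⁻⁶ W.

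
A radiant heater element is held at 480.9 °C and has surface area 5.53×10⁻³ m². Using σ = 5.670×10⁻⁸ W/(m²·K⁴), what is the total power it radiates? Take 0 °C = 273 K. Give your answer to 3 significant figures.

P ≈ 101 W

T = 480.9 °C + 273 = 753.9 K.
Area A = 5.53×10⁻³ m².
P = σAT⁴ = 5.670×10⁻⁸ × 5.53×10⁻³ × (753.9)⁴ = 101 W.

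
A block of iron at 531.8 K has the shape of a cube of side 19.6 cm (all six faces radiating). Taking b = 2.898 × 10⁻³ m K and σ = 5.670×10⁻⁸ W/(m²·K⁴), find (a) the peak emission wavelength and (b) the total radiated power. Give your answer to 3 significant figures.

λ_max ≈ 5.45 μm; P ≈ 1.05×10³ W

(a) λ_max = b/T = 2.898×10⁻³/531.8 = 5.449×10⁻⁶ m = 5.45 μm.
Area A = 6s² = 6×(0.196 m)² = 0.230496 m².
(b) P = σAT⁴ = 5.670×10⁻⁸×0.230496×(531.8)⁴ = 1.05×10³ W.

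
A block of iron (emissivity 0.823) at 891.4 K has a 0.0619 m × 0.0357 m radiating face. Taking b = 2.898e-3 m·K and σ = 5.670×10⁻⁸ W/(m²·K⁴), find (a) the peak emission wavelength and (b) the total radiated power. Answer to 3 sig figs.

(a) λ_max = b/T = 2.898×10⁻³/891.4 = 3.251×10⁻⁶ m = 3.25 μm.
Area A = 0.0619 × 0.0357 = 2.20983×10⁻³ m².
(b) P = εσAT⁴ = 0.823×5.670×10⁻⁸×2.20983×10⁻³×(891.4)⁴ = 65.1 W.

λ_max ≈ 3.25 μm; P ≈ 65.1 W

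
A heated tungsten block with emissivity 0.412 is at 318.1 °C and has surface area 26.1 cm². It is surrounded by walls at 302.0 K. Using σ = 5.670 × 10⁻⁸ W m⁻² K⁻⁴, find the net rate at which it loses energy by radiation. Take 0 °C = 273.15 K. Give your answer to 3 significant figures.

T = 318.1 °C + 273.15 = 591.25 K.
Area A = 26.1 cm² = 2.61×10⁻³ m².
Net radiated power P_net = εσA(T⁴ − T₀⁴) = 0.412×5.670×10⁻⁸×2.61×10⁻³×(591.25⁴ − 302.0⁴).
T⁴ − T₀⁴ = 1.22204×10¹¹ − 8.31817×10⁹ = 1.13886×10¹¹ K⁴, so P_net = 6.94 W.

Net loss ≈ 6.94 W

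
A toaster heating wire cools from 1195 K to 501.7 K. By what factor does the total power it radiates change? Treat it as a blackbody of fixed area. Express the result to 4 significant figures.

P₂/P₁ ≈ 0.03107

P ∝ T⁴, so P₂/P₁ = (T₂/T₁)⁴ = (501.7/1195)⁴ = (0.419833)⁴ = 0.03107.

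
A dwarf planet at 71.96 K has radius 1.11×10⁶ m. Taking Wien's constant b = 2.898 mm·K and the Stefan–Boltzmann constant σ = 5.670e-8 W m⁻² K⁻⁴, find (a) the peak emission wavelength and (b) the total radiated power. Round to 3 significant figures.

λ_max ≈ 40.3 μm; P ≈ 2.35×10¹³ W

(a) λ_max = b/T = 2.898×10⁻³/71.96 = 4.027×10⁻⁵ m = 40.3 μm.
Surface area A = 4πR² = 4π(1.11×10⁶ m)² = 1.54830×10¹³ m².
(b) P = σAT⁴ = 5.670×10⁻⁸×1.54830×10¹³×(71.96)⁴ = 2.35×10¹³ W.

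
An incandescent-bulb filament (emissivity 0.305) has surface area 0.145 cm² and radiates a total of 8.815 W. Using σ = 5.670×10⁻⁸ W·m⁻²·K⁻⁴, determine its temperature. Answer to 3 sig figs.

T ≈ 2.43×10³ K

Area A = 0.145 cm² = 1.45×10⁻⁵ m².
P = εσAT⁴ ⇒ T = (P/(εσA))^(1/4) = (8.815/(0.305×5.670×10⁻⁸×1.45×10⁻⁵))^(1/4) = 2.43×10³ K.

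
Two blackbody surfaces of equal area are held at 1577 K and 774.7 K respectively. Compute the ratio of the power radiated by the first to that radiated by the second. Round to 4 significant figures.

P₁/P₂ ≈ 17.17

With equal areas, P₁/P₂ = (T₁/T₂)⁴ = (1577/774.7)⁴ = 17.17.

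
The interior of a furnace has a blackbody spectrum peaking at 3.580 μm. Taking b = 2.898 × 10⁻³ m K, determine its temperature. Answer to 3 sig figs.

Wien's law gives T = b/λ_max = (2.898×10⁻³ m·K)/(3.580×10⁻⁶ m) = 809 K.

T ≈ 809 K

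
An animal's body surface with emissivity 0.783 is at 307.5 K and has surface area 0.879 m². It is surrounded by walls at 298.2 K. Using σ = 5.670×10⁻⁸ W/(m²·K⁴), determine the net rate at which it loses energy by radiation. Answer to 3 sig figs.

Net loss ≈ 40.3 W

Area A = 0.879 m².
Net radiated power P_net = εσA(T⁴ − T₀⁴) = 0.783×5.670×10⁻⁸×0.879×(307.5⁴ − 298.2⁴).
T⁴ − T₀⁴ = 8.94088×10⁹ − 7.90734×10⁹ = 1.03354×10⁹ K⁴, so P_net = 40.3 W.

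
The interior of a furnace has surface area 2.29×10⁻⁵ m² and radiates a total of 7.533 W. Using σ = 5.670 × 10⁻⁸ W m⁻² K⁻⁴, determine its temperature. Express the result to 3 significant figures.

T ≈ 1.55×10³ K

Area A = 2.29×10⁻⁵ m².
P = σAT⁴ ⇒ T = (P/(σA))^(1/4) = (7.533/(5.670×10⁻⁸×2.29×10⁻⁵))^(1/4) = 1.55×10³ K.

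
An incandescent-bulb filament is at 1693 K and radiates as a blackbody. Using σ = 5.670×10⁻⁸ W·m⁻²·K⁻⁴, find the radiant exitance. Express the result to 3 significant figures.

I ≈ 4.66×10⁵ W/m²

Stefan–Boltzmann: I = σT⁴ = 5.670×10⁻⁸ × (1693)⁴ = 4.66×10⁵ W/m².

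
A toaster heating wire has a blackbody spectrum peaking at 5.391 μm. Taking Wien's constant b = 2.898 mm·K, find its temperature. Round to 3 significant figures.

T ≈ 538 K

Wien's law gives T = b/λ_max = (2.898×10⁻³ m·K)/(5.391×10⁻⁶ m) = 538 K.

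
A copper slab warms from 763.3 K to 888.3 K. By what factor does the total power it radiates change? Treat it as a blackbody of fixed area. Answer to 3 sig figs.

P ∝ T⁴, so P₂/P₁ = (T₂/T₁)⁴ = (888.3/763.3)⁴ = (1.16376)⁴ = 1.83.

P₂/P₁ ≈ 1.83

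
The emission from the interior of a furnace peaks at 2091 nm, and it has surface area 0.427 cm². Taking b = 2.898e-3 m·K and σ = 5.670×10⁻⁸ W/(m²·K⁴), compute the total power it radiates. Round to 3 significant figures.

P ≈ 8.93 W

Wien's law: T = b/λ_max = 2.898×10⁻³/2.091×10⁻⁶ = 1385.94 K.
Area A = 0.427 cm² = 4.27×10⁻⁵ m².
Then P = σAT⁴ = 5.670×10⁻⁸×4.27×10⁻⁵×(1385.94)⁴ = 8.93 W.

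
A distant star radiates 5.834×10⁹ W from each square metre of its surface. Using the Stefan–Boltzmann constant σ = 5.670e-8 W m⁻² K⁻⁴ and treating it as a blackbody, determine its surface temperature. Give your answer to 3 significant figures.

I = σT⁴, so T = (I/σ)^(1/4) = (5.834×10⁹/(5.670×10⁻⁸))^(1/4) = 1.79×10⁴ K.

T ≈ 1.79×10⁴ K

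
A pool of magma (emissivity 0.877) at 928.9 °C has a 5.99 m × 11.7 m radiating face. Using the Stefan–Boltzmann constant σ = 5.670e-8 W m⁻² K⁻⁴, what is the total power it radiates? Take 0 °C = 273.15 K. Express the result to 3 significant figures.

P ≈ 7.28×10⁶ W

T = 928.9 °C + 273.15 = 1202.05 K.
Area A = 5.99 × 11.7 = 70.083 m².
P = εσAT⁴ = 0.877 × 5.670×10⁻⁸ × 70.083 × (1202.05)⁴ = 7.28×10⁶ W.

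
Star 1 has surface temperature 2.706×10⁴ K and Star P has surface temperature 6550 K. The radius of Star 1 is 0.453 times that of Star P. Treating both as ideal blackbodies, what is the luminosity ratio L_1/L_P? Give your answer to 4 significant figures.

L_1/L_P ≈ 59.78

L ∝ R²T⁴, so L_1/L_P = (R_1/R_P)²(T_1/T_P)⁴ = (0.453)² × (2.706×10⁴/6550)⁴ = 0.205209 × 291.304 = 59.78.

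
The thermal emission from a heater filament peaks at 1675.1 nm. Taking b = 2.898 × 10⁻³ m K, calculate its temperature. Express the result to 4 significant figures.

Wien's law gives T = b/λ_max = (2.898×10⁻³ m·K)/(1.6751×10⁻⁶ m) = 1730 K.

T ≈ 1730 K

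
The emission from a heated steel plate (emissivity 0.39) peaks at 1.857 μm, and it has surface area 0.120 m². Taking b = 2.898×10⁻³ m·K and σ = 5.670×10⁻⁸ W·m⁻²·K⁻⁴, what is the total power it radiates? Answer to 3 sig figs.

Wien's law: T = b/λ_max = 2.898×10⁻³/1.857×10⁻⁶ = 1560.58 K.
Area A = 0.120 m².
Then P = εσAT⁴ = 0.39×5.670×10⁻⁸×0.120×(1560.58)⁴ = 1.57×10⁴ W.

P ≈ 1.57×10⁴ W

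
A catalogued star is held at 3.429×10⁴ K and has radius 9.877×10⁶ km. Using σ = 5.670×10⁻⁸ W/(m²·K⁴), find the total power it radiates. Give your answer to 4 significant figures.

P ≈ 9.610×10³¹ W

Surface area A = 4πR² = 4π(9.877×10⁹ m)² = 1.22591×10²¹ m².
P = σAT⁴ = 5.670×10⁻⁸ × 1.22591×10²¹ × (3.429×10⁴)⁴ = 9.610×10³¹ W.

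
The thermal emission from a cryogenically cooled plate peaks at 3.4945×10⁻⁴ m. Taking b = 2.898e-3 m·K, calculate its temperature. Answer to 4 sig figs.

T ≈ 8.293 K

Wien's law gives T = b/λ_max = (2.898×10⁻³ m·K)/(3.4945×10⁻⁴ m) = 8.293 K.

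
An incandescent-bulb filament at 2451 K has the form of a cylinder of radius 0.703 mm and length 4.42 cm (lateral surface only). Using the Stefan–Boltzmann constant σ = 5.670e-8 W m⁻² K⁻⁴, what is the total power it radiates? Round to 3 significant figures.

P ≈ 399 W

Lateral area A = 2πrL = 2π×7.03×10⁻⁴×0.0442 = 1.95235×10⁻⁴ m².
P = σAT⁴ = 5.670×10⁻⁸ × 1.95235×10⁻⁴ × (2451)⁴ = 399 W.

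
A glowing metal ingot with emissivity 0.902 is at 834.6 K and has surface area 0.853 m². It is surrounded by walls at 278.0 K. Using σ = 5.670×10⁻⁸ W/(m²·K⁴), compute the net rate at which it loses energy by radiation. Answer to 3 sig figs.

Net loss ≈ 2.09×10⁴ W

Area A = 0.853 m².
Net radiated power P_net = εσA(T⁴ − T₀⁴) = 0.902×5.670×10⁻⁸×0.853×(834.6⁴ − 278.0⁴).
T⁴ − T₀⁴ = 4.85192×10¹¹ − 5.97282×10⁹ = 4.79219×10¹¹ K⁴, so P_net = 2.09×10⁴ W.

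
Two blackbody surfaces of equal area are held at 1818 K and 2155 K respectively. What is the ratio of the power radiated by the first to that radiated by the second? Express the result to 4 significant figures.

P₁/P₂ ≈ 0.5065

With equal areas, P₁/P₂ = (T₁/T₂)⁴ = (1818/2155)⁴ = 0.5065.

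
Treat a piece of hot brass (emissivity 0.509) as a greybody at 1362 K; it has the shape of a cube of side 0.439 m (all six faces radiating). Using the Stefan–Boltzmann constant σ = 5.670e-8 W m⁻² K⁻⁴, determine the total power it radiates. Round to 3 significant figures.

P ≈ 1.15×10⁵ W

Area A = 6s² = 6×(0.439 m)² = 1.15633 m².
P = εσAT⁴ = 0.509 × 5.670×10⁻⁸ × 1.15633 × (1362)⁴ = 1.15×10⁵ W.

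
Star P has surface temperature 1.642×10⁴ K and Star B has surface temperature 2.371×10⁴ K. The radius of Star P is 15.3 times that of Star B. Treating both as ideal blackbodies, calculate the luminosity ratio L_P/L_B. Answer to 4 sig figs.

L ∝ R²T⁴, so L_P/L_B = (R_P/R_B)²(T_P/T_B)⁴ = (15.3)² × (1.642×10⁴/2.371×10⁴)⁴ = 234.09 × 0.230020 = 53.85.

L_P/L_B ≈ 53.85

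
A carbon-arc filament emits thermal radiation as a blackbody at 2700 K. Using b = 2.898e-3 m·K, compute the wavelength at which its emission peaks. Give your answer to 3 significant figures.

λ_max ≈ 1.07 μm

Wien's displacement law: λ_max = b/T = (2.898×10⁻³ m·K)/(2700 K) = 1.073×10⁻⁶ m.
That is 1.07 μm, in the infrared range.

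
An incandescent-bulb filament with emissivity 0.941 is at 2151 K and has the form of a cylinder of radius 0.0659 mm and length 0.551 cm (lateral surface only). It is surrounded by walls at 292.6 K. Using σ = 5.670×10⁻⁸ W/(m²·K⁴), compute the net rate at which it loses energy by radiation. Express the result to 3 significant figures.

Net loss ≈ 2.60 W

Lateral area A = 2πrL = 2π×6.59×10⁻⁵×5.51×10⁻³ = 2.28148×10⁻⁶ m².
Net radiated power P_net = εσA(T⁴ − T₀⁴) = 0.941×5.670×10⁻⁸×2.28148×10⁻⁶×(2151⁴ − 292.6⁴).
T⁴ − T₀⁴ = 2.14073×10¹³ − 7.32989×10⁹ = 2.14000×10¹³ K⁴, so P_net = 2.60 W.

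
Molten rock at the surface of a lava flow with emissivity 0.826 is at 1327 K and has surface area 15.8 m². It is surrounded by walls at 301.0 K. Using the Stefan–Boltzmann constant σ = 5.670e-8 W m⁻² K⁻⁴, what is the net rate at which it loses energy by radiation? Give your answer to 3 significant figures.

Area A = 15.8 m².
Net radiated power P_net = εσA(T⁴ − T₀⁴) = 0.826×5.670×10⁻⁸×15.8×(1327⁴ − 301.0⁴).
T⁴ − T₀⁴ = 3.10087×10¹² − 8.20854×10⁹ = 3.09266×10¹² K⁴, so P_net = 2.29×10⁶ W.

Net loss ≈ 2.29×10⁶ W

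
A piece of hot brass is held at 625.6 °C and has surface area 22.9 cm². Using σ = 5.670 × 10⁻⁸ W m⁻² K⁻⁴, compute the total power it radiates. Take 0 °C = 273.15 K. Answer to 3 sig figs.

T = 625.6 °C + 273.15 = 898.75 K.
Area A = 22.9 cm² = 2.29×10⁻³ m².
P = σAT⁴ = 5.670×10⁻⁸ × 2.29×10⁻³ × (898.75)⁴ = 84.7 W.

P ≈ 84.7 W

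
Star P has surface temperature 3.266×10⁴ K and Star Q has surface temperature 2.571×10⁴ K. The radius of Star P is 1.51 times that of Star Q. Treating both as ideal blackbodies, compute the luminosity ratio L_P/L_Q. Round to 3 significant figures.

L ∝ R²T⁴, so L_P/L_Q = (R_P/R_Q)²(T_P/T_Q)⁴ = (1.51)² × (3.266×10⁴/2.571×10⁴)⁴ = 2.2801 × 2.60409 = 5.94.

L_P/L_Q ≈ 5.94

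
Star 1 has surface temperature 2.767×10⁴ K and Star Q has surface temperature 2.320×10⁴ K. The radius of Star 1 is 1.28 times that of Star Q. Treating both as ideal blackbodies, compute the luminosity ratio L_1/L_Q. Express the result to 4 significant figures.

L_1/L_Q ≈ 3.315

L ∝ R²T⁴, so L_1/L_Q = (R_1/R_Q)²(T_1/T_Q)⁴ = (1.28)² × (2.767×10⁴/2.320×10⁴)⁴ = 1.6384 × 2.02341 = 3.315.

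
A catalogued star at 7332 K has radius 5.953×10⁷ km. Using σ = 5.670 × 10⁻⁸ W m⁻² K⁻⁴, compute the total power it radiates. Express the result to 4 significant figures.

P ≈ 7.297×10³⁰ W

Surface area A = 4πR² = 4π(5.953×10¹⁰ m)² = 4.45330×10²² m².
P = σAT⁴ = 5.670×10⁻⁸ × 4.45330×10²² × (7332)⁴ = 7.297×10³⁰ W.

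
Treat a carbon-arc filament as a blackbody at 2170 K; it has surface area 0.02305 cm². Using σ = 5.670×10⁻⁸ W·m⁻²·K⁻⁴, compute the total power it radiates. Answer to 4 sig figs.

P ≈ 2.898 W

Area A = 0.02305 cm² = 2.305×10⁻⁶ m².
P = σAT⁴ = 5.670×10⁻⁸ × 2.305×10⁻⁶ × (2170)⁴ = 2.898 W.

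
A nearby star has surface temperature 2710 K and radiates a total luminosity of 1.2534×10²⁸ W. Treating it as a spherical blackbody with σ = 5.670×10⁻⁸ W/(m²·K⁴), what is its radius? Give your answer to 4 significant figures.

L = 4πR²σT⁴ ⇒ R = √(L/(4πσT⁴)).
σT⁴ = 3.05816×10⁶ W/m², so R = √(1.2534×10²⁸/(4π×3.05816×10⁶)) = 1.806×10¹⁰ m.

R ≈ 1.806×10¹⁰ m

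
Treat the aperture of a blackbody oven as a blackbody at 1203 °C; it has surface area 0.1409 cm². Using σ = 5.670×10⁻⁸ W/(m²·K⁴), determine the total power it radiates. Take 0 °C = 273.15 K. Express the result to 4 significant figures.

P ≈ 3.793 W

T = 1203 °C + 273.15 = 1476.15 K.
Area A = 0.1409 cm² = 1.409×10⁻⁵ m².
P = σAT⁴ = 5.670×10⁻⁸ × 1.409×10⁻⁵ × (1476.15)⁴ = 3.793 W.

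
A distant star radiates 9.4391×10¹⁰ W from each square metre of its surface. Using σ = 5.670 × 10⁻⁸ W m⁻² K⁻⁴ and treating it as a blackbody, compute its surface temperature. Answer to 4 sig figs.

I = σT⁴, so T = (I/σ)^(1/4) = (9.4391×10¹⁰/(5.670×10⁻⁸))^(1/4) = 3.592×10⁴ K.

T ≈ 3.592×10⁴ K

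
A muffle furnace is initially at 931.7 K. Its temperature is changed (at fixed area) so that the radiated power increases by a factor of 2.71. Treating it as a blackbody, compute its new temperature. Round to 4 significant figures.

P ∝ T⁴, so T₂/T₁ = (P₂/P₁)^(1/4) = (2.71)^(1/4) = 1.28305.
T₂ = 931.7 × 1.28305 = 1195 K.

T₂ ≈ 1195 K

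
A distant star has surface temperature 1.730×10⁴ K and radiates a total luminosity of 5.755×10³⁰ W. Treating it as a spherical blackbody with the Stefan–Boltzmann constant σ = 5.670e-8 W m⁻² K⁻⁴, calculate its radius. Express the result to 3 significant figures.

R ≈ 9.50×10⁹ m

L = 4πR²σT⁴ ⇒ R = √(L/(4πσT⁴)).
σT⁴ = 5.07887×10⁹ W/m², so R = √(5.755×10³⁰/(4π×5.07887×10⁹)) = 9.50×10⁹ m.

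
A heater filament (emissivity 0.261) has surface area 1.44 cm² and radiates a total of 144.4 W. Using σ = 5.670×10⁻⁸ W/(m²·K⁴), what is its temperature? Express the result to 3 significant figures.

Area A = 1.44 cm² = 1.44×10⁻⁴ m².
P = εσAT⁴ ⇒ T = (P/(εσA))^(1/4) = (144.4/(0.261×5.670×10⁻⁸×1.44×10⁻⁴))^(1/4) = 2.87×10³ K.

T ≈ 2.87×10³ K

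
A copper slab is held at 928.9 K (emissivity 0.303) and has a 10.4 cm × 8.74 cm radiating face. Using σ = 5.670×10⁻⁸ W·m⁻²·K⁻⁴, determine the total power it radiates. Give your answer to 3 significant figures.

Area A = 0.104 × 0.0874 = 9.0896×10⁻³ m².
P = εσAT⁴ = 0.303 × 5.670×10⁻⁸ × 9.0896×10⁻³ × (928.9)⁴ = 116 W.

P ≈ 116 W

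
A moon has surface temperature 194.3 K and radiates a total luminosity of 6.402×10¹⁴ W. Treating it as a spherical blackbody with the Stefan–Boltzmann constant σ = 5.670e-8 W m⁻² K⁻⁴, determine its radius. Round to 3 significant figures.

R ≈ 7.94×10⁵ m

L = 4πR²σT⁴ ⇒ R = √(L/(4πσT⁴)).
σT⁴ = 80.8117 W/m², so R = √(6.402×10¹⁴/(4π×80.8117)) = 7.94×10⁵ m.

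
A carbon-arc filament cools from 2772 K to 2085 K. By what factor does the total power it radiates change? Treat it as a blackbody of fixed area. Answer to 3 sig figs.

P ∝ T⁴, so P₂/P₁ = (T₂/T₁)⁴ = (2085/2772)⁴ = (0.752165)⁴ = 0.320.

P₂/P₁ ≈ 0.320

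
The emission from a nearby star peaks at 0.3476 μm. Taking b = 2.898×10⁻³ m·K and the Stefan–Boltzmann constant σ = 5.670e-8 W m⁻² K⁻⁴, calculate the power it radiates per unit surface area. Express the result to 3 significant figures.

I ≈ 2.74×10⁸ W/m²

Wien's law: T = b/λ_max = 2.898×10⁻³/3.476×10⁻⁷ = 8337.17 K.
Then I = σT⁴ = 5.670×10⁻⁸×(8337.17)⁴ = 2.74×10⁸ W/m².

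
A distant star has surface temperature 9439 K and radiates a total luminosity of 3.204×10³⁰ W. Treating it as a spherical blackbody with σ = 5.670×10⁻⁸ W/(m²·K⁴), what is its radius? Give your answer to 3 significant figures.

R ≈ 2.38×10¹⁰ m

L = 4πR²σT⁴ ⇒ R = √(L/(4πσT⁴)).
σT⁴ = 4.50077×10⁸ W/m², so R = √(3.204×10³⁰/(4π×4.50077×10⁸)) = 2.38×10¹⁰ m.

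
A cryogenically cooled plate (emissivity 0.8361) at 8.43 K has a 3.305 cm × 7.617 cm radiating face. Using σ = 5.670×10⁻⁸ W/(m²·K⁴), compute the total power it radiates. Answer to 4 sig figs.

P ≈ 6.027×10⁻⁷ W

Area A = 0.03305 × 0.07617 = 2.51742×10⁻³ m².
P = εσAT⁴ = 0.8361 × 5.670×10⁻⁸ × 2.51742×10⁻³ × (8.43)⁴ = 6.027×10⁻⁷ W.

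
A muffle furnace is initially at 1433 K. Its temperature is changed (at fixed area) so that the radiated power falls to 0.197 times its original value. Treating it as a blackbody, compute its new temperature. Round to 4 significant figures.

P ∝ T⁴, so T₂/T₁ = (P₂/P₁)^(1/4) = (0.197)^(1/4) = 0.666218.
T₂ = 1433 × 0.666218 = 954.7 K.

T₂ ≈ 954.7 K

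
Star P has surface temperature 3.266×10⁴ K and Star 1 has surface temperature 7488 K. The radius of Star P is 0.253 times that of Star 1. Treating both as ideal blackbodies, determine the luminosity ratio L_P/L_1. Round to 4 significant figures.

L ∝ R²T⁴, so L_P/L_1 = (R_P/R_1)²(T_P/T_1)⁴ = (0.253)² × (3.266×10⁴/7488)⁴ = 0.064009 × 361.911 = 23.17.

L_P/L_1 ≈ 23.17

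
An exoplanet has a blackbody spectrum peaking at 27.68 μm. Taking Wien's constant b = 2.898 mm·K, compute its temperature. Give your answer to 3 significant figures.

Wien's law gives T = b/λ_max = (2.898×10⁻³ m·K)/(2.768×10⁻⁵ m) = 105 K.

T ≈ 105 K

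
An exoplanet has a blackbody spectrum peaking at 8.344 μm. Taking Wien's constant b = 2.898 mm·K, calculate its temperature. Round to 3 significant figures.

Wien's law gives T = b/λ_max = (2.898×10⁻³ m·K)/(8.344×10⁻⁶ m) = 347 K.

T ≈ 347 K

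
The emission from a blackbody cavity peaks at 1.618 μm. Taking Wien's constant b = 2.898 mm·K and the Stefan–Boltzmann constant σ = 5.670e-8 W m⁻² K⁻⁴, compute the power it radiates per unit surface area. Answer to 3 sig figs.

Wien's law: T = b/λ_max = 2.898×10⁻³/1.618×10⁻⁶ = 1791.10 K.
Then I = σT⁴ = 5.670×10⁻⁸×(1791.10)⁴ = 5.84×10⁵ W/m².

I ≈ 5.84×10⁵ W/m²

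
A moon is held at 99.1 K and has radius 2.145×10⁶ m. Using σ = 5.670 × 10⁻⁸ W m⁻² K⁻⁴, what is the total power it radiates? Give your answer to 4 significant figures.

Surface area A = 4πR² = 4π(2.145×10⁶ m)² = 5.78182×10¹³ m².
P = σAT⁴ = 5.670×10⁻⁸ × 5.78182×10¹³ × (99.1)⁴ = 3.162×10¹⁴ W.

P ≈ 3.162×10¹⁴ W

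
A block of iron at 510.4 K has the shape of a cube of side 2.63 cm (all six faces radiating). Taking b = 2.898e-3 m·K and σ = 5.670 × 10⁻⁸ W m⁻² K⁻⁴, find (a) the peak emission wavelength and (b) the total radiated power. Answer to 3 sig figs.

λ_max ≈ 5.68 μm; P ≈ 16.0 W

(a) λ_max = b/T = 2.898×10⁻³/510.4 = 5.678×10⁻⁶ m = 5.68 μm.
Area A = 6s² = 6×(0.0263 m)² = 4.15014×10⁻³ m².
(b) P = σAT⁴ = 5.670×10⁻⁸×4.15014×10⁻³×(510.4)⁴ = 16.0 W.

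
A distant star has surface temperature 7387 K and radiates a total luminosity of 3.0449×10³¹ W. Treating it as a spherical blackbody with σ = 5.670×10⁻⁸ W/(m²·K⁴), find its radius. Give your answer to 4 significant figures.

L = 4πR²σT⁴ ⇒ R = √(L/(4πσT⁴)).
σT⁴ = 1.68832×10⁸ W/m², so R = √(3.0449×10³¹/(4π×1.68832×10⁸)) = 1.198×10¹¹ m.

R ≈ 1.198×10¹¹ m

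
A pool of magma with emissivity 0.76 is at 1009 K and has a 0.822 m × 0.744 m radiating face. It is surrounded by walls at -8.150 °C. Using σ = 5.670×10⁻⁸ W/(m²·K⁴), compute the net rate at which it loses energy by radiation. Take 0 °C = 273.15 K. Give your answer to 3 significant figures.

Net loss ≈ 2.72×10⁴ W

Surroundings: T = -8.150 °C + 273.15 = 265.000 K.
Area A = 0.822 × 0.744 = 0.611568 m².
Net radiated power P_net = εσA(T⁴ − T₀⁴) = 0.76×5.670×10⁻⁸×0.611568×(1009⁴ − 265.000⁴).
T⁴ − T₀⁴ = 1.03649×10¹² − 4.93155×10⁹ = 1.03156×10¹² K⁴, so P_net = 2.72×10⁴ W.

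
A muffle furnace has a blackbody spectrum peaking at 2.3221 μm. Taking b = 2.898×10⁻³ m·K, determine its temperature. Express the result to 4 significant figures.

T ≈ 1248 K

Wien's law gives T = b/λ_max = (2.898×10⁻³ m·K)/(2.3221×10⁻⁶ m) = 1248 K.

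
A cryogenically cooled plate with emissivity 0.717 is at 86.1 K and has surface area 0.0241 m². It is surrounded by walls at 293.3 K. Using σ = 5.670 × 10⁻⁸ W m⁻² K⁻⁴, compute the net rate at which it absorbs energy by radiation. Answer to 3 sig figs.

Area A = 0.0241 m².
Net radiated power P_net = εσA(T⁴ − T₀⁴) = 0.717×5.670×10⁻⁸×0.0241×(86.1⁴ − 293.3⁴).
T⁴ − T₀⁴ = 5.49557×10⁷ − 7.40028×10⁹ = -7.34532×10⁹ K⁴, so P_net = -7.20 W — negative, meaning a net gain of 7.20 W.

Net gain ≈ 7.20 W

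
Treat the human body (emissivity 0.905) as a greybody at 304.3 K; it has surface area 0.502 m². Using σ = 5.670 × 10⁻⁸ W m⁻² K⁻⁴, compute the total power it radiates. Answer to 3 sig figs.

P ≈ 221 W

Area A = 0.502 m².
P = εσAT⁴ = 0.905 × 5.670×10⁻⁸ × 0.502 × (304.3)⁴ = 221 W.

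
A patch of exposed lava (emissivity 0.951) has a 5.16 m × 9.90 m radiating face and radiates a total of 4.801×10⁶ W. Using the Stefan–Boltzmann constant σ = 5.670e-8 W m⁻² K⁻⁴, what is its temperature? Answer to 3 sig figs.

Area A = 5.16 × 9.90 = 51.084 m².
P = εσAT⁴ ⇒ T = (P/(εσA))^(1/4) = (4.801×10⁶/(0.951×5.670×10⁻⁸×51.084))^(1/4) = 1.15×10³ K.

T ≈ 1.15×10³ K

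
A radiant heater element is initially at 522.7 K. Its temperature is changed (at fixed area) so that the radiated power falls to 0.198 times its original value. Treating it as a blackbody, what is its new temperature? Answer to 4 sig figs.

P ∝ T⁴, so T₂/T₁ = (P₂/P₁)^(1/4) = (0.198)^(1/4) = 0.667062.
T₂ = 522.7 × 0.667062 = 348.7 K.

T₂ ≈ 348.7 K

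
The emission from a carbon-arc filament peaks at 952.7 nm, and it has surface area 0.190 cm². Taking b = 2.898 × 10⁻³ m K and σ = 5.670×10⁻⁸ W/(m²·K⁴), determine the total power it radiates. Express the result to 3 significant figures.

Wien's law: T = b/λ_max = 2.898×10⁻³/9.527×10⁻⁷ = 3041.88 K.
Area A = 0.190 cm² = 1.90×10⁻⁵ m².
Then P = σAT⁴ = 5.670×10⁻⁸×1.90×10⁻⁵×(3041.88)⁴ = 92.2 W.

P ≈ 92.2 W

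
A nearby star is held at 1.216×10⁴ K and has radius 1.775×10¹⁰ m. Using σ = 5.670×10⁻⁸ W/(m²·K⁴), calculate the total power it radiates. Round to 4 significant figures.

Surface area A = 4πR² = 4π(1.775×10¹⁰ m)² = 3.95919×10²¹ m².
P = σAT⁴ = 5.670×10⁻⁸ × 3.95919×10²¹ × (1.216×10⁴)⁴ = 4.908×10³⁰ W.

P ≈ 4.908×10³⁰ W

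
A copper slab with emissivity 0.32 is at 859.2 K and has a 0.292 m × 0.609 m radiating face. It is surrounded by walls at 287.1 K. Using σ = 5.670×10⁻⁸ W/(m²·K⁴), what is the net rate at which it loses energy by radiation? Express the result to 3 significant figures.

Area A = 0.292 × 0.609 = 0.177828 m².
Net radiated power P_net = εσA(T⁴ − T₀⁴) = 0.32×5.670×10⁻⁸×0.177828×(859.2⁴ − 287.1⁴).
T⁴ − T₀⁴ = 5.44976×10¹¹ − 6.79411×10⁹ = 5.38182×10¹¹ K⁴, so P_net = 1.74×10³ W.

Net loss ≈ 1.74×10³ W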